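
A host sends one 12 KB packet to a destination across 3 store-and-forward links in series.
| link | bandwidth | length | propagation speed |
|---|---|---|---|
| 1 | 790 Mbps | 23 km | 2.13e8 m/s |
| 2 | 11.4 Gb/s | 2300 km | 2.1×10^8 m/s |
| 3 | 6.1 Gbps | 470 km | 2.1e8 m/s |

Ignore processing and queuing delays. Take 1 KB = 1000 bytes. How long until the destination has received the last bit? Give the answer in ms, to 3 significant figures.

L = 96000 bits.
Transmission delays (L/R per hop): 0.121519, 0.00842105, 0.0157377 ms; sum = 0.145678 ms.
Propagation delays (d/s per hop): 0.107981, 10.9524, 2.2381 ms; sum = 13.2985 ms.
End-to-end = 13.4 ms.

13.4 ms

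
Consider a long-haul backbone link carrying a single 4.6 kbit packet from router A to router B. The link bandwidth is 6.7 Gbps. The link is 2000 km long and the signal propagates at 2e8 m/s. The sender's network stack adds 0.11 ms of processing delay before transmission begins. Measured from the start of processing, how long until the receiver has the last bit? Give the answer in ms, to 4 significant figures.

L = 4600 bits.
Transmission delay = L/R = 4600 / 6700000000 = 0.000686567 ms.
Propagation delay = d/s = 2000000 m / 200000000 m/s = 10 ms.
Plus processing delay 0.11 ms = 0.11 ms.
Total = 10.11 ms.

10.11 ms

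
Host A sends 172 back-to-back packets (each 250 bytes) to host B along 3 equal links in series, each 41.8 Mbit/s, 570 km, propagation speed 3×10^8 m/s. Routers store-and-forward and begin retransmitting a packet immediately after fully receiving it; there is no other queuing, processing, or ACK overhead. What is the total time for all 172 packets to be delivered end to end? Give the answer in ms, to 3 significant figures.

Per-hop transmission t_tx = L/R = 2000/41800000 = 0.0478469 ms.
Per-hop propagation t_prop = 570000/300000000 = 1.9 ms.
Pipeline fill: first packet needs 3·t_tx to clear all hops; remaining 171 packets each add one t_tx.
Total = (3+172-1)·t_tx + 3·t_prop = 174·0.0478469 + 3·1.9 = 14.0 ms.

14.0 ms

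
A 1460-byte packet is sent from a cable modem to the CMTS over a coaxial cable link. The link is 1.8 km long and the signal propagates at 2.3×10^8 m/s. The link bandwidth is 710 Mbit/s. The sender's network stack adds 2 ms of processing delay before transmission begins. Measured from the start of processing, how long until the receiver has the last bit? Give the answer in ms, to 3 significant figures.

2.02 ms

L = 1460 × 8 = 11680 bits.
Transmission delay = L/R = 11680 / 710000000 = 0.0164507 ms.
Propagation delay = d/s = 1800 m / 2.3e+08 m/s = 0.00782609 ms.
Plus processing delay 2 ms = 2 ms.
Total = 2.02 ms.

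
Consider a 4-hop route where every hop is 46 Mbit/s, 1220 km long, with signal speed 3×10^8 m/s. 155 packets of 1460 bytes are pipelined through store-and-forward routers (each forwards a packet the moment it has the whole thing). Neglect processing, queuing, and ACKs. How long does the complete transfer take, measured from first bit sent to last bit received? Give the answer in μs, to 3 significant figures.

56400 μs

Per-hop transmission t_tx = L/R = 11680/46000000 = 253.913 μs.
Per-hop propagation t_prop = 1220000/300000000 = 4066.67 μs.
Pipeline fill: first packet needs 4·t_tx to clear all hops; remaining 154 packets each add one t_tx.
Total = (4+155-1)·t_tx + 4·t_prop = 158·253.913 + 4·4066.67 = 56400 μs.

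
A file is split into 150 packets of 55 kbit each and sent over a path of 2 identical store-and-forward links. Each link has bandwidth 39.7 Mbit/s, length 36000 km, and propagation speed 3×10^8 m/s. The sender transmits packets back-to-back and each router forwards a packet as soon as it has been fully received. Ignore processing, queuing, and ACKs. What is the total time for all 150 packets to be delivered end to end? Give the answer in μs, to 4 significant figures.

Per-hop transmission t_tx = L/R = 55000/39700000 = 1385.39 μs.
Per-hop propagation t_prop = 36000000/300000000 = 120000 μs.
Pipeline fill: first packet needs 2·t_tx to clear all hops; remaining 149 packets each add one t_tx.
Total = (2+150-1)·t_tx + 2·t_prop = 151·1385.39 + 2·120000 = 449200 μs.

449200 μs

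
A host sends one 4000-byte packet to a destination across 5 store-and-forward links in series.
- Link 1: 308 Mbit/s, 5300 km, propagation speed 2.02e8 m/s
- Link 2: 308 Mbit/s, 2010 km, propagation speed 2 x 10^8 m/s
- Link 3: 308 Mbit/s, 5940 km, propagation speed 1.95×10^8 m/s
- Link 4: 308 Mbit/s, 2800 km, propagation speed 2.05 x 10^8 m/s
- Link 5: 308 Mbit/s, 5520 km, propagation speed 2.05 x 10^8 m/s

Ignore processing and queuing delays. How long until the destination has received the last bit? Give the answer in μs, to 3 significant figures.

L = 4000 × 8 = 32000 bits.
Transmission delay per hop = L/R = 32000/308000000 = 103.896 μs; 5 hops → 519.481 μs.
Propagation delays (d/s per hop): 26237.6, 10050, 30461.5, 13658.5, 26926.8 μs; sum = 107335 μs.
End-to-end = 108000 μs.

108000 μs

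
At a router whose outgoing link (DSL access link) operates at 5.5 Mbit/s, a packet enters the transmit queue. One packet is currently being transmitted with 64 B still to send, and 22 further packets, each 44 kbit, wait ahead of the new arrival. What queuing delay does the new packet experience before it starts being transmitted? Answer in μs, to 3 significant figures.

Each queued packet: L/R = 44000/5500000 = 8000 μs.
22 queued → 176000 μs.
Plus remaining 512 bits of current packet: 93.0909 μs.
Queuing delay = 176000 μs.

176000 μs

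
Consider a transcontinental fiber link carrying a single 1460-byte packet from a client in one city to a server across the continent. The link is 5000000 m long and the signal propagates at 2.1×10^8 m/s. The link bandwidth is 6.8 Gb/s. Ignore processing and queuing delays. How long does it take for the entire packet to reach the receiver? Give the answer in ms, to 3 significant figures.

L = 1460 × 8 = 11680 bits.
Transmission delay = L/R = 11680 / 6800000000 = 0.00171765 ms.
Propagation delay = d/s = 5000000 m / 210000000 m/s = 23.8095 ms.
Total = 23.8 ms.

23.8 ms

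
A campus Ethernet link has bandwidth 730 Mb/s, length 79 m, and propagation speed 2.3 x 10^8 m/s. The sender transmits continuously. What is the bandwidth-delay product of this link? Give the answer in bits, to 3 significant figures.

Propagation delay = 79 / 2.3e+08 = 3.43478e-07 s.
BDP = R × t_prop = 730000000 × 3.43478e-07 = 250.739 bits.

251 bits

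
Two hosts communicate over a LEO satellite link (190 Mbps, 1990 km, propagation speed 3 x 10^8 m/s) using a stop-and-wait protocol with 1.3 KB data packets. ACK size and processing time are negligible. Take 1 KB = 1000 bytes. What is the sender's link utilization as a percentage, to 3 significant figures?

0.411 %

t_tx = L/R = 10400/190000000 = 5.47368e-05 s.
t_prop = 1990000/300000000 = 0.00663333 s; RTT = 0.0132667 s.
Cycle = t_tx + RTT = 0.0133214 s.
Utilization = t_tx / cycle = 5.47368e-05/0.0133214 = 0.411 %.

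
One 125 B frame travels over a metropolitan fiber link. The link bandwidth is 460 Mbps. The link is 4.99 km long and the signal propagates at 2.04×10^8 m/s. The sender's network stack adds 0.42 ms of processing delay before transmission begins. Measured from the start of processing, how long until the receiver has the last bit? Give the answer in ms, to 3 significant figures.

L = 125 × 8 = 1000 bits.
Transmission delay = L/R = 1000 / 460000000 = 0.00217391 ms.
Propagation delay = d/s = 4990 m / 204000000 m/s = 0.0244608 ms.
Plus processing delay 0.42 ms = 0.42 ms.
Total = 0.447 ms.

0.447 ms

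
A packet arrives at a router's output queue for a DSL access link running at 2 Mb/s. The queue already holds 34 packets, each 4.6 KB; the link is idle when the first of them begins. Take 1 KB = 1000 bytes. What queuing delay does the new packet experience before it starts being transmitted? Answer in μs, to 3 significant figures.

626000 μs

Each queued packet: L/R = 36800/2000000 = 18400 μs.
34 queued → 625600 μs.
Queuing delay = 626000 μs.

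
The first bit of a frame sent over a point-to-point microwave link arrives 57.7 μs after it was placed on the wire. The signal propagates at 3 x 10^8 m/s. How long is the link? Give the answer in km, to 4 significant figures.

17.31 km

d = s × t_prop = 300000000 × 5.77e-05 = 17.31 km.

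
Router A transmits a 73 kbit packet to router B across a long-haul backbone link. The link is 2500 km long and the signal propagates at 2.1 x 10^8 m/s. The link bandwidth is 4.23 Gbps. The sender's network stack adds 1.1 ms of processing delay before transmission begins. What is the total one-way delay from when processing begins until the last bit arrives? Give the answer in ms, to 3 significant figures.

L = 73000 bits.
Transmission delay = L/R = 73000 / 4.23e+09 = 0.0172577 ms.
Propagation delay = d/s = 2500000 m / 210000000 m/s = 11.9048 ms.
Plus processing delay 1.1 ms = 1.1 ms.
Total = 13.0 ms.

13.0 ms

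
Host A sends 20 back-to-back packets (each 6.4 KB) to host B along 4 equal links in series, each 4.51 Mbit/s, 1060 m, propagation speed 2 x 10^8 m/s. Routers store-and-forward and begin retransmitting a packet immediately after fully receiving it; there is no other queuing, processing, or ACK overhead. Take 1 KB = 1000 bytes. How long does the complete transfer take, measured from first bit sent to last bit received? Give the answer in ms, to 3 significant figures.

Per-hop transmission t_tx = L/R = 51200/4510000 = 11.3525 ms.
Per-hop propagation t_prop = 1060/200000000 = 0.0053 ms.
Pipeline fill: first packet needs 4·t_tx to clear all hops; remaining 19 packets each add one t_tx.
Total = (4+20-1)·t_tx + 4·t_prop = 23·11.3525 + 4·0.0053 = 261 ms.

261 ms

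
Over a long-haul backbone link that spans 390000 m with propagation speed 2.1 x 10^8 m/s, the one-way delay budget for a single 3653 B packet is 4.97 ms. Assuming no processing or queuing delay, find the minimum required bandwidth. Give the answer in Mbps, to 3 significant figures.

9.39 Mbps

L = 29224 bits.
Propagation delay = 390000 / 210000000 = 1.85714 ms.
Transmission budget = 4.97 − 1.85714 = 3.11286 ms.
R ≥ L / t_tx = 29224 bits / 0.00311286 s = 9.39 Mbps.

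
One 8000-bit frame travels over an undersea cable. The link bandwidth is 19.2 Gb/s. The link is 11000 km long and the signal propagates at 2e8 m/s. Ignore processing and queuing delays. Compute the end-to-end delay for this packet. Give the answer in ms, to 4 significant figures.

Transmission delay = L/R = 8000 / 19200000000 = 0.000416667 ms.
Propagation delay = d/s = 11000000 m / 200000000 m/s = 55 ms.
Total = 55.00 ms.

55.00 ms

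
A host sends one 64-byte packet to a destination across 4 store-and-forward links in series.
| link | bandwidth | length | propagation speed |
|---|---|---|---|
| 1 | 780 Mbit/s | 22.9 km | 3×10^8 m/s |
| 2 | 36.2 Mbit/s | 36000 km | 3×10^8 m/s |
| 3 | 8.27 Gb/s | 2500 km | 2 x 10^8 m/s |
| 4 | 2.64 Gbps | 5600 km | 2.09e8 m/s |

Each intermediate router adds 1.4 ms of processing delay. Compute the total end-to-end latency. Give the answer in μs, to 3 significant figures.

164000 μs

L = 64 × 8 = 512 bits.
Transmission delays (L/R per hop): 0.65641, 14.1436, 0.0619105, 0.193939 μs; sum = 15.0559 μs.
Propagation delays (d/s per hop): 76.3333, 120000, 12500, 26794.3 μs; sum = 159371 μs.
Processing at 3 router(s): 3 × 1.4 ms = 4200 μs.
End-to-end = 164000 μs.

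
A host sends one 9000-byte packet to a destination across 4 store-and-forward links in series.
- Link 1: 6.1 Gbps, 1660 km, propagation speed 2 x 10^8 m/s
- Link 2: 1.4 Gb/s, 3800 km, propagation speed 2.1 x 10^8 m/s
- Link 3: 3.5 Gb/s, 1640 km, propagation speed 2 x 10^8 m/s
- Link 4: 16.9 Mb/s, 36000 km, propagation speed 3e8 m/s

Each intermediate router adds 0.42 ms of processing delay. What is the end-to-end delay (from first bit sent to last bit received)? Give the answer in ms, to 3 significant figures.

160 ms

L = 9000 × 8 = 72000 bits.
Transmission delays (L/R per hop): 0.0118033, 0.0514286, 0.0205714, 4.26036 ms; sum = 4.34416 ms.
Propagation delays (d/s per hop): 8.3, 18.0952, 8.2, 120 ms; sum = 154.595 ms.
Processing at 3 router(s): 3 × 0.42 ms = 1.26 ms.
End-to-end = 160 ms.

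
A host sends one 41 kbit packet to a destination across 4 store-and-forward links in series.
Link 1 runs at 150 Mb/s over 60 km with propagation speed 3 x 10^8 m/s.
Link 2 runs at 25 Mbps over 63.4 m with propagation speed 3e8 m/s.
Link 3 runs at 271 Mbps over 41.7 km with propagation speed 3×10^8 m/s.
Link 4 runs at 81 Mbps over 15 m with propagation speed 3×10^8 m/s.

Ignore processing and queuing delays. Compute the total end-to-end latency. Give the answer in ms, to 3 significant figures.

2.91 ms

L = 41000 bits.
Transmission delays (L/R per hop): 0.273333, 1.64, 0.151292, 0.506173 ms; sum = 2.5708 ms.
Propagation delays (d/s per hop): 0.2, 0.000211333, 0.139, 5e-05 ms; sum = 0.339261 ms.
End-to-end = 2.91 ms.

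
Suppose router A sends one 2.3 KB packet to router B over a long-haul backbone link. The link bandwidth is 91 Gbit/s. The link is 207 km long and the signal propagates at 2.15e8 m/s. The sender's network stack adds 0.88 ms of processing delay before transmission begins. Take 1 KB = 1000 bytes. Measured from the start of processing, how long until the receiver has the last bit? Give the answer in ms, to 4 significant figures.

1.843 ms

L = 18400 bits.
Transmission delay = L/R = 18400 / 91000000000 = 0.000202198 ms.
Propagation delay = d/s = 207000 m / 215000000 m/s = 0.962791 ms.
Plus processing delay 0.88 ms = 0.88 ms.
Total = 1.843 ms.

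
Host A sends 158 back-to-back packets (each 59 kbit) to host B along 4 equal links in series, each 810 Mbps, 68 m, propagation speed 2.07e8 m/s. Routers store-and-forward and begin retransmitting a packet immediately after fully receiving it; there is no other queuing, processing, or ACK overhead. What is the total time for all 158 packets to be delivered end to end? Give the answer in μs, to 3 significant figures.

Per-hop transmission t_tx = L/R = 59000/810000000 = 72.8395 μs.
Per-hop propagation t_prop = 68/2.07e+08 = 0.328502 μs.
Pipeline fill: first packet needs 4·t_tx to clear all hops; remaining 157 packets each add one t_tx.
Total = (4+158-1)·t_tx + 4·t_prop = 161·72.8395 + 4·0.328502 = 11700 μs.

11700 μs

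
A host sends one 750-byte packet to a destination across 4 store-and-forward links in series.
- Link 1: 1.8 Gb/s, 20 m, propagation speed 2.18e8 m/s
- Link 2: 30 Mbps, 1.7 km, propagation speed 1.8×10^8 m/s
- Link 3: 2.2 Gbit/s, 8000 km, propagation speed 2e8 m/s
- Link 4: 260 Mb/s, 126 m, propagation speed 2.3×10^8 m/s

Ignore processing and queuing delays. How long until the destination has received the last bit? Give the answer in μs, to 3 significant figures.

L = 750 × 8 = 6000 bits.
Transmission delays (L/R per hop): 3.33333, 200, 2.72727, 23.0769 μs; sum = 229.138 μs.
Propagation delays (d/s per hop): 0.0917431, 9.44444, 40000, 0.547826 μs; sum = 40010.1 μs.
End-to-end = 40200 μs.

40200 μs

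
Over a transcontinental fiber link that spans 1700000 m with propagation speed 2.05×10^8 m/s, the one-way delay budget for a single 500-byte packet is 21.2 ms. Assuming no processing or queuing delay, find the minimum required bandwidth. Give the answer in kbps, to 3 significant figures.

L = 4000 bits.
Propagation delay = 1700000 / 2.05e+08 = 8.29268 ms.
Transmission budget = 21.2 − 8.29268 = 12.9073 ms.
R ≥ L / t_tx = 4000 bits / 0.0129073 s = 310 kbps.

310 kbps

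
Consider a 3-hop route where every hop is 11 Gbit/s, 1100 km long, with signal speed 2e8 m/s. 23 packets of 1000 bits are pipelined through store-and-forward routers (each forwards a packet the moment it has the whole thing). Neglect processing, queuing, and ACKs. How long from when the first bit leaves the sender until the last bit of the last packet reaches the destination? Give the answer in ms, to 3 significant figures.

Per-hop transmission t_tx = L/R = 1000/11000000000 = 9.09091e-05 ms.
Per-hop propagation t_prop = 1100000/200000000 = 5.5 ms.
Pipeline fill: first packet needs 3·t_tx to clear all hops; remaining 22 packets each add one t_tx.
Total = (3+23-1)·t_tx + 3·t_prop = 25·9.09091e-05 + 3·5.5 = 16.5 ms.

16.5 ms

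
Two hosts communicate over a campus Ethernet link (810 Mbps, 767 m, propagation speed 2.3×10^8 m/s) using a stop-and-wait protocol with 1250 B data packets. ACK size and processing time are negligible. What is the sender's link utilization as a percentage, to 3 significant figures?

t_tx = L/R = 10000/810000000 = 1.23457e-05 s.
t_prop = 767/2.3e+08 = 3.33478e-06 s; RTT = 6.66957e-06 s.
Cycle = t_tx + RTT = 1.90152e-05 s.
Utilization = t_tx / cycle = 1.23457e-05/1.90152e-05 = 64.9 %.

64.9 %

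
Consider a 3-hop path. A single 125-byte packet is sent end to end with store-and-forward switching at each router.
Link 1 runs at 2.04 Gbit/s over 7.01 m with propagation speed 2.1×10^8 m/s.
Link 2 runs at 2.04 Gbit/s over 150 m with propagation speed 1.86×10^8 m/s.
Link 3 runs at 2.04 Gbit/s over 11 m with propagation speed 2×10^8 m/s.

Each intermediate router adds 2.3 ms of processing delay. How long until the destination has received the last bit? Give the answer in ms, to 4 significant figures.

L = 125 × 8 = 1000 bits.
Transmission delay per hop = L/R = 1000/2040000000 = 0.000490196 ms; 3 hops → 0.00147059 ms.
Propagation delays (d/s per hop): 3.3381e-05, 0.000806452, 5.5e-05 ms; sum = 0.000894833 ms.
Processing at 2 router(s): 2 × 2.3 ms = 4.6 ms.
End-to-end = 4.602 ms.

4.602 ms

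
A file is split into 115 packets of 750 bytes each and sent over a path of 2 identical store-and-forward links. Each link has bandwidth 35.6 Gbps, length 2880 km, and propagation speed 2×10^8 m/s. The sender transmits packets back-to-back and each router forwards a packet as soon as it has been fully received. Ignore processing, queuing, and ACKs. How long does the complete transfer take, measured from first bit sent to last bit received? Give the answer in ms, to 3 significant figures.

28.8 ms

Per-hop transmission t_tx = L/R = 6000/35600000000 = 0.000168539 ms.
Per-hop propagation t_prop = 2880000/200000000 = 14.4 ms.
Pipeline fill: first packet needs 2·t_tx to clear all hops; remaining 114 packets each add one t_tx.
Total = (2+115-1)·t_tx + 2·t_prop = 116·0.000168539 + 2·14.4 = 28.8 ms.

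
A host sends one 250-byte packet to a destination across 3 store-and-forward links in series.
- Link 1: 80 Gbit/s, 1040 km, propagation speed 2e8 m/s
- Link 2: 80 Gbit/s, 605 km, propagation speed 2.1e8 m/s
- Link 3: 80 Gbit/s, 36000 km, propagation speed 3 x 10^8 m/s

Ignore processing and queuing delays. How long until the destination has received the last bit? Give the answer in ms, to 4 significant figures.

128.1 ms

L = 250 × 8 = 2000 bits.
Transmission delay per hop = L/R = 2000/80000000000 = 2.5e-05 ms; 3 hops → 7.5e-05 ms.
Propagation delays (d/s per hop): 5.2, 2.88095, 120 ms; sum = 128.081 ms.
End-to-end = 128.1 ms.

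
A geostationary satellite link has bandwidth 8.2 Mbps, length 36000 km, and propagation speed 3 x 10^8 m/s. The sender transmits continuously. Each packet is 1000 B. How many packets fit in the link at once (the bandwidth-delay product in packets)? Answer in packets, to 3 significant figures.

123 packets

Propagation delay = 36000000 / 300000000 = 0.12 s.
BDP = R × t_prop = 8.2e+06 × 0.12 = 984000 bits.
In packets of 8000 bits: 123 packets.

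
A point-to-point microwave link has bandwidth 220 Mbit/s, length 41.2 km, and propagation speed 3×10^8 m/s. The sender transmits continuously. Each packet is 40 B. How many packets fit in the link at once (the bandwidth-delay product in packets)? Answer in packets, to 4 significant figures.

Propagation delay = 41200 / 300000000 = 0.000137333 s.
BDP = R × t_prop = 220000000 × 0.000137333 = 30213.3 bits.
In packets of 320 bits: 94.42 packets.

94.42 packets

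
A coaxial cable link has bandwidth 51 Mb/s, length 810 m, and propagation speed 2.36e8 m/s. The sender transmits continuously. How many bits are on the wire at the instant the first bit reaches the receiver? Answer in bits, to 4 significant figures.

Propagation delay = 810 / 236000000 = 3.4322e-06 s.
BDP = R × t_prop = 51000000 × 3.4322e-06 = 175.042 bits.

175.0 bits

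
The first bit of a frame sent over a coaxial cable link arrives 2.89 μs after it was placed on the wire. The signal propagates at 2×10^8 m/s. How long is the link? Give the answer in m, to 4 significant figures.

578.0 m

d = s × t_prop = 200000000 × 2.89e-06 = 578.0 m.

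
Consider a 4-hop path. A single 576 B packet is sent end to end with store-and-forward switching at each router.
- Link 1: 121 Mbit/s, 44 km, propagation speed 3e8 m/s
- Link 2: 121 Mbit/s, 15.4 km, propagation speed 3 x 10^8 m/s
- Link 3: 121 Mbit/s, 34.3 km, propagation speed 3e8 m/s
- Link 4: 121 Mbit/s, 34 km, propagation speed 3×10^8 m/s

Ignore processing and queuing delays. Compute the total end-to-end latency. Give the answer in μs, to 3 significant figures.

578 μs

L = 576 × 8 = 4608 bits.
Transmission delay per hop = L/R = 4608/121000000 = 38.0826 μs; 4 hops → 152.331 μs.
Propagation delays (d/s per hop): 146.667, 51.3333, 114.333, 113.333 μs; sum = 425.667 μs.
End-to-end = 578 μs.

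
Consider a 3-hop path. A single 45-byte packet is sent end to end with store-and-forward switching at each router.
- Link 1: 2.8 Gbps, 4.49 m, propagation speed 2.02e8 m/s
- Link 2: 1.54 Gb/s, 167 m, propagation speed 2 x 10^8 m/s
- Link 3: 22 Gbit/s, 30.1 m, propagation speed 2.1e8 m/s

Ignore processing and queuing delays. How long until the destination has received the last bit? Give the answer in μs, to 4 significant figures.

1.379 μs

L = 45 × 8 = 360 bits.
Transmission delays (L/R per hop): 0.128571, 0.233766, 0.0163636 μs; sum = 0.378701 μs.
Propagation delays (d/s per hop): 0.0222277, 0.835, 0.143333 μs; sum = 1.00056 μs.
End-to-end = 1.379 μs.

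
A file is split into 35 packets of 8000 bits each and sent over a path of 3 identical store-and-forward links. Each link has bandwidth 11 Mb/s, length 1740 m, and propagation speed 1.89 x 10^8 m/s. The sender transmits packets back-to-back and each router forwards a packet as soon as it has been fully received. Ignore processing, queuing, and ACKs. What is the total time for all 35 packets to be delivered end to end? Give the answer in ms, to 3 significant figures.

26.9 ms

Per-hop transmission t_tx = L/R = 8000/11000000 = 0.727273 ms.
Per-hop propagation t_prop = 1740/189000000 = 0.00920635 ms.
Pipeline fill: first packet needs 3·t_tx to clear all hops; remaining 34 packets each add one t_tx.
Total = (3+35-1)·t_tx + 3·t_prop = 37·0.727273 + 3·0.00920635 = 26.9 ms.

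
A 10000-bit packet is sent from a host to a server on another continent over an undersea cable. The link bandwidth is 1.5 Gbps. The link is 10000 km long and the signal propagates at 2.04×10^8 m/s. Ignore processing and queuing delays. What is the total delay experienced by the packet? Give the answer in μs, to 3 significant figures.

Transmission delay = L/R = 10000 / 1500000000 = 6.66667 μs.
Propagation delay = d/s = 10000000 m / 204000000 m/s = 49019.6 μs.
Total = 49000 μs.

49000 μs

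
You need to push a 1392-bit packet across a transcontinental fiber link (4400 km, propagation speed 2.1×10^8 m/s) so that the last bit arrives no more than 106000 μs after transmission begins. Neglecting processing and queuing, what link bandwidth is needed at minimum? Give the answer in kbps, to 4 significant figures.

Propagation delay = 4400000 / 210000000 = 20952.4 μs.
Transmission budget = 106000 − 20952.4 = 85047.6 μs.
R ≥ L / t_tx = 1392 bits / 0.0850476 s = 16.37 kbps.

16.37 kbps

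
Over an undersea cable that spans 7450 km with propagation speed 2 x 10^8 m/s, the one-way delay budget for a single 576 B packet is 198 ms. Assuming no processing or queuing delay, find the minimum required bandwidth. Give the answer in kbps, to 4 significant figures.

L = 4608 bits.
Propagation delay = 7450000 / 200000000 = 37.25 ms.
Transmission budget = 198 − 37.25 = 160.75 ms.
R ≥ L / t_tx = 4608 bits / 0.16075 s = 28.67 kbps.

28.67 kbps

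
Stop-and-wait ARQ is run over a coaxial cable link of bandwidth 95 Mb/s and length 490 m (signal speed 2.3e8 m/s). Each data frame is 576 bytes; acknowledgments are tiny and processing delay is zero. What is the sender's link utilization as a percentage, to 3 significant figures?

91.9 %

t_tx = L/R = 4608/95000000 = 4.85053e-05 s.
t_prop = 490/2.3e+08 = 2.13043e-06 s; RTT = 4.26087e-06 s.
Cycle = t_tx + RTT = 5.27661e-05 s.
Utilization = t_tx / cycle = 4.85053e-05/5.27661e-05 = 91.9 %.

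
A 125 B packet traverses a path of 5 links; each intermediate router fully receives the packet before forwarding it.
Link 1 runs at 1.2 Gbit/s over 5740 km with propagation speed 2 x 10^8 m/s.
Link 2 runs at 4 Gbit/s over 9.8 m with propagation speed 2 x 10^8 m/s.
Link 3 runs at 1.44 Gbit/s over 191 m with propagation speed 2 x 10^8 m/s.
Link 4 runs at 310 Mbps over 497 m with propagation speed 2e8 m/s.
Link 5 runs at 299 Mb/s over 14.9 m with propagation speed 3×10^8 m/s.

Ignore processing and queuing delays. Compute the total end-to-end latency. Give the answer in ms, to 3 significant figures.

28.7 ms

L = 125 × 8 = 1000 bits.
Transmission delays (L/R per hop): 0.000833333, 0.00025, 0.000694444, 0.00322581, 0.00334448 ms; sum = 0.00834807 ms.
Propagation delays (d/s per hop): 28.7, 4.9e-05, 0.000955, 0.002485, 4.96667e-05 ms; sum = 28.7035 ms.
End-to-end = 28.7 ms.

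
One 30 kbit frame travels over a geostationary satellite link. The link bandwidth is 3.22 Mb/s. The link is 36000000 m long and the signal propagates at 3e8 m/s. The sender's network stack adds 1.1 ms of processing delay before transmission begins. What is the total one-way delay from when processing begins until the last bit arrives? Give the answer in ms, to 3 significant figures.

L = 30000 bits.
Transmission delay = L/R = 30000 / 3220000 = 9.31677 ms.
Propagation delay = d/s = 36000000 m / 300000000 m/s = 120 ms.
Plus processing delay 1.1 ms = 1.1 ms.
Total = 130 ms.

130 ms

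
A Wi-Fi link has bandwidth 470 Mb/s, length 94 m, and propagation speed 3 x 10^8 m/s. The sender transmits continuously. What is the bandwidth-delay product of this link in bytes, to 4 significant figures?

18.41 bytes

Propagation delay = 94 / 300000000 = 3.13333e-07 s.
BDP = R × t_prop = 470000000 × 3.13333e-07 = 147.267 bits.
In bytes: 147.267/8 = 18.41 bytes.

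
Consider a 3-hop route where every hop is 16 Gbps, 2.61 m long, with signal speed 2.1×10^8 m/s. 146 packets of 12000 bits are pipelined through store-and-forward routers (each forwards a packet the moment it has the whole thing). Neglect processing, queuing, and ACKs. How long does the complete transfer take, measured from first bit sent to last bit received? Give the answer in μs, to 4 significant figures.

111.0 μs

Per-hop transmission t_tx = L/R = 12000/16000000000 = 0.75 μs.
Per-hop propagation t_prop = 2.61/210000000 = 0.0124286 μs.
Pipeline fill: first packet needs 3·t_tx to clear all hops; remaining 145 packets each add one t_tx.
Total = (3+146-1)·t_tx + 3·t_prop = 148·0.75 + 3·0.0124286 = 111.0 μs.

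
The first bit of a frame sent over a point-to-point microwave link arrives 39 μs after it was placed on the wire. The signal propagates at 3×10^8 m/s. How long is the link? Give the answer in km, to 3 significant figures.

11.7 km

d = s × t_prop = 300000000 × 3.9e-05 = 11.7 km.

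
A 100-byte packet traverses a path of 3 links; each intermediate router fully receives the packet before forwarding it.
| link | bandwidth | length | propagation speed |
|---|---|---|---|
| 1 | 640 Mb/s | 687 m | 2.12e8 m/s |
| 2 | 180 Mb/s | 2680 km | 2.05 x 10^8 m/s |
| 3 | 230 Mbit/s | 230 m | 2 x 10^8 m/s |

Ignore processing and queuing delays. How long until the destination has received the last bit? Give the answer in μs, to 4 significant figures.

13090 μs

L = 100 × 8 = 800 bits.
Transmission delays (L/R per hop): 1.25, 4.44444, 3.47826 μs; sum = 9.17271 μs.
Propagation delays (d/s per hop): 3.24057, 13073.2, 1.15 μs; sum = 13077.6 μs.
End-to-end = 13090 μs.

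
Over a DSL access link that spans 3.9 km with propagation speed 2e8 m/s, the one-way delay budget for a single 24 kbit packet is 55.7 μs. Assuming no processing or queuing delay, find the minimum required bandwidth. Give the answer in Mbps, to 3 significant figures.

Propagation delay = 3900 / 200000000 = 19.5 μs.
Transmission budget = 55.7 − 19.5 = 36.2 μs.
R ≥ L / t_tx = 24000 bits / 3.62e-05 s = 663 Mbps.

663 Mbps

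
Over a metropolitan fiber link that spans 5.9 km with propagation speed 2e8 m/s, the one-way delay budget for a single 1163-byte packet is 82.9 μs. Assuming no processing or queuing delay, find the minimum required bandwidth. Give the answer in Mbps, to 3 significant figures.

L = 9304 bits.
Propagation delay = 5900 / 200000000 = 29.5 μs.
Transmission budget = 82.9 − 29.5 = 53.4 μs.
R ≥ L / t_tx = 9304 bits / 5.34e-05 s = 174 Mbps.

174 Mbps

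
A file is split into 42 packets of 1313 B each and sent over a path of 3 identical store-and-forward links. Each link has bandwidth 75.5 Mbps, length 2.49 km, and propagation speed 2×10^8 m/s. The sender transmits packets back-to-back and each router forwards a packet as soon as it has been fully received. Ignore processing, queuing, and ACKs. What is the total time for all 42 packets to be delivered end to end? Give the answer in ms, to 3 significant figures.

6.16 ms

Per-hop transmission t_tx = L/R = 10504/75500000 = 0.139126 ms.
Per-hop propagation t_prop = 2490/200000000 = 0.01245 ms.
Pipeline fill: first packet needs 3·t_tx to clear all hops; remaining 41 packets each add one t_tx.
Total = (3+42-1)·t_tx + 3·t_prop = 44·0.139126 + 3·0.01245 = 6.16 ms.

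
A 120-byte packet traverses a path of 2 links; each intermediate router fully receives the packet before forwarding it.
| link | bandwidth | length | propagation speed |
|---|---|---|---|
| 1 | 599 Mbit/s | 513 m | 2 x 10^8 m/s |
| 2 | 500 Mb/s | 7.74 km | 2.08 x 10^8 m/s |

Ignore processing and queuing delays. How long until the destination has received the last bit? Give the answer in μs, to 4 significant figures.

L = 120 × 8 = 960 bits.
Transmission delays (L/R per hop): 1.60267, 1.92 μs; sum = 3.52267 μs.
Propagation delays (d/s per hop): 2.565, 37.2115 μs; sum = 39.7765 μs.
End-to-end = 43.30 μs.

43.30 μs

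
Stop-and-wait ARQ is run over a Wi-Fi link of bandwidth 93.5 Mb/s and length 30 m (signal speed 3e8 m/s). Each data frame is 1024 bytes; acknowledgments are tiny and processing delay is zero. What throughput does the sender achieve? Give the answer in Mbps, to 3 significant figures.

93.3 Mbps

t_tx = L/R = 8192/93500000 = 8.7615e-05 s.
t_prop = 30/300000000 = 1e-07 s; RTT = 2e-07 s.
Cycle = t_tx + RTT = 8.7815e-05 s.
Throughput = L / cycle = 8192 / 8.7815e-05 = 93.3 Mbps.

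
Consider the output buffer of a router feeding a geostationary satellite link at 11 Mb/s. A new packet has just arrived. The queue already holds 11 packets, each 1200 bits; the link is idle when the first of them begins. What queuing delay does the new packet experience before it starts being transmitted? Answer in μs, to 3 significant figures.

Each queued packet: L/R = 1200/11000000 = 109.091 μs.
11 queued → 1200 μs.
Queuing delay = 1200 μs.

1200 μs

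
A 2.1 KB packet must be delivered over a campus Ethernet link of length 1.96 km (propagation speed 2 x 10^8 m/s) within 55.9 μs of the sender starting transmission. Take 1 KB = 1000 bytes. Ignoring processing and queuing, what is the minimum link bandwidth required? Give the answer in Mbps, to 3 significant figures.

L = 16800 bits.
Propagation delay = 1960 / 200000000 = 9.8 μs.
Transmission budget = 55.9 − 9.8 = 46.1 μs.
R ≥ L / t_tx = 16800 bits / 4.61e-05 s = 364 Mbps.

364 Mbps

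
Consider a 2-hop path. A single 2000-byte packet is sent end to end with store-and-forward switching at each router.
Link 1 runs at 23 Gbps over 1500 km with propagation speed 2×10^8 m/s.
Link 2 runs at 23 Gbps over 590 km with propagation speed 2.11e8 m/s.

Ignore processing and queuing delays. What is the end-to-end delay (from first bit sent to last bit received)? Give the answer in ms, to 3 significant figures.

10.3 ms

L = 2000 × 8 = 16000 bits.
Transmission delay per hop = L/R = 16000/23000000000 = 0.000695652 ms; 2 hops → 0.0013913 ms.
Propagation delays (d/s per hop): 7.5, 2.79621 ms; sum = 10.2962 ms.
End-to-end = 10.3 ms.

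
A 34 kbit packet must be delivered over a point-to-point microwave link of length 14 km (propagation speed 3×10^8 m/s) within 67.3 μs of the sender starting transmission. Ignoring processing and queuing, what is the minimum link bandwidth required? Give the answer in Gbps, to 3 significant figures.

Propagation delay = 14000 / 300000000 = 46.6667 μs.
Transmission budget = 67.3 − 46.6667 = 20.6333 μs.
R ≥ L / t_tx = 34000 bits / 2.06333e-05 s = 1.65 Gbps.

1.65 Gbps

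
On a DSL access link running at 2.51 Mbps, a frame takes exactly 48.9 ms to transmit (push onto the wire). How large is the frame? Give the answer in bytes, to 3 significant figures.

15300 bytes

L = R × t_tx = 2510000 b/s × 0.0489 s = 122739 bits.
In bytes: 122739 / 8 = 15300 bytes.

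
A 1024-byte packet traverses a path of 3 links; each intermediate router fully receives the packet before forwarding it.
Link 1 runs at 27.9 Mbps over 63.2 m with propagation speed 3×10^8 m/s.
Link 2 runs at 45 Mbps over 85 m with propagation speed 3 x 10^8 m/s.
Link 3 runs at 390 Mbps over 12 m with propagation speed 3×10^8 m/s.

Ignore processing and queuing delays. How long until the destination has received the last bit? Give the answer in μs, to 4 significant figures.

L = 1024 × 8 = 8192 bits.
Transmission delays (L/R per hop): 293.62, 182.044, 21.0051 μs; sum = 496.67 μs.
Propagation delays (d/s per hop): 0.210667, 0.283333, 0.04 μs; sum = 0.534 μs.
End-to-end = 497.2 μs.

497.2 μs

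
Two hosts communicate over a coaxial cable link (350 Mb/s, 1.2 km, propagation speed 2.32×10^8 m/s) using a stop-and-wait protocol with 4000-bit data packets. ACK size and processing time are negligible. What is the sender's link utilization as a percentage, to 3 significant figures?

52.5 %

t_tx = L/R = 4000/350000000 = 1.14286e-05 s.
t_prop = 1200/2.32e+08 = 5.17241e-06 s; RTT = 1.03448e-05 s.
Cycle = t_tx + RTT = 2.17734e-05 s.
Utilization = t_tx / cycle = 1.14286e-05/2.17734e-05 = 52.5 %.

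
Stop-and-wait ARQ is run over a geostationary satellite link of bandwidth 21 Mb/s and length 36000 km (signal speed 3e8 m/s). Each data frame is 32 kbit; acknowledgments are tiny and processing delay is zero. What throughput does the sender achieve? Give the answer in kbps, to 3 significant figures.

132 kbps

t_tx = L/R = 32000/21000000 = 0.00152381 s.
t_prop = 36000000/300000000 = 0.12 s; RTT = 0.24 s.
Cycle = t_tx + RTT = 0.241524 s.
Throughput = L / cycle = 32000 / 0.241524 = 132 kbps.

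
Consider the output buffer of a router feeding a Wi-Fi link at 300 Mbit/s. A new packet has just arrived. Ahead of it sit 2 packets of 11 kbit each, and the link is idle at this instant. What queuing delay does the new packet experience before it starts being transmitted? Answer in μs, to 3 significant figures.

Each queued packet: L/R = 11000/300000000 = 36.6667 μs.
2 queued → 73.3333 μs.
Queuing delay = 73.3 μs.

73.3 μs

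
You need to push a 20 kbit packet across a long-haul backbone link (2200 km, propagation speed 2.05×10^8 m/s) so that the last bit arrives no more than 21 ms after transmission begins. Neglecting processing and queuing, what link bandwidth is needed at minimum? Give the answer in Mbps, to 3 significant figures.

1.95 Mbps

Propagation delay = 2200000 / 2.05e+08 = 10.7317 ms.
Transmission budget = 21 − 10.7317 = 10.2683 ms.
R ≥ L / t_tx = 20000 bits / 0.0102683 s = 1.95 Mbps.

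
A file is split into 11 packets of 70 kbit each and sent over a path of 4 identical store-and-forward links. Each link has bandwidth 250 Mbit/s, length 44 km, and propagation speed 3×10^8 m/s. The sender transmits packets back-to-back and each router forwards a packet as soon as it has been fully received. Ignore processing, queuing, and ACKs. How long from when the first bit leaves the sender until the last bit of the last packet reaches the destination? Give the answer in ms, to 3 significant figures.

Per-hop transmission t_tx = L/R = 70000/250000000 = 0.28 ms.
Per-hop propagation t_prop = 44000/300000000 = 0.146667 ms.
Pipeline fill: first packet needs 4·t_tx to clear all hops; remaining 10 packets each add one t_tx.
Total = (4+11-1)·t_tx + 4·t_prop = 14·0.28 + 4·0.146667 = 4.51 ms.

4.51 ms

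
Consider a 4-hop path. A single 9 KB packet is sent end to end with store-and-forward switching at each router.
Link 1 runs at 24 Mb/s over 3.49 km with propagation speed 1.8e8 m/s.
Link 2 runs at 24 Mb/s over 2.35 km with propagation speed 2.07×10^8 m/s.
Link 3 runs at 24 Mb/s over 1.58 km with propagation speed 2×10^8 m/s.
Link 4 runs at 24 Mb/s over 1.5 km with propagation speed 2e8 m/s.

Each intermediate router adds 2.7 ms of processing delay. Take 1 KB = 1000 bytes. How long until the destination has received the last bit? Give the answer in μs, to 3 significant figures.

20100 μs

L = 72000 bits.
Transmission delay per hop = L/R = 72000/24000000 = 3000 μs; 4 hops → 12000 μs.
Propagation delays (d/s per hop): 19.3889, 11.3527, 7.9, 7.5 μs; sum = 46.1415 μs.
Processing at 3 router(s): 3 × 2.7 ms = 8100 μs.
End-to-end = 20100 μs.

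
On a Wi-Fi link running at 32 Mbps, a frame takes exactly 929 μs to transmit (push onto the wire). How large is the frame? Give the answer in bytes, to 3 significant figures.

3720 bytes

L = R × t_tx = 32000000 b/s × 0.000929 s = 29728 bits.
In bytes: 29728 / 8 = 3720 bytes.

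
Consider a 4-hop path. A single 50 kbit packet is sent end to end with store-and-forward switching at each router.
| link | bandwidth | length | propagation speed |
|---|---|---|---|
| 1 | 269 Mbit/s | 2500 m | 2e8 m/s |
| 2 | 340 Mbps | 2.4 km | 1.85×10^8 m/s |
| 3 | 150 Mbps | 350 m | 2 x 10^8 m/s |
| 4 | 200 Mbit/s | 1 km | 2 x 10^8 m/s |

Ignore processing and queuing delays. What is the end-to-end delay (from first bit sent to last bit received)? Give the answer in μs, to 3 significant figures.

948 μs

L = 50000 bits.
Transmission delays (L/R per hop): 185.874, 147.059, 333.333, 250 μs; sum = 916.266 μs.
Propagation delays (d/s per hop): 12.5, 12.973, 1.75, 5 μs; sum = 32.223 μs.
End-to-end = 948 μs.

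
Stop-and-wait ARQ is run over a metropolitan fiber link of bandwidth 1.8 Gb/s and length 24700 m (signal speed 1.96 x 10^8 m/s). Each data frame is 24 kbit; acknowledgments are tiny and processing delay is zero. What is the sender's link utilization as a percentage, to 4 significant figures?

5.024 %

t_tx = L/R = 24000/1800000000 = 1.33333e-05 s.
t_prop = 24700/196000000 = 0.00012602 s; RTT = 0.000252041 s.
Cycle = t_tx + RTT = 0.000265374 s.
Utilization = t_tx / cycle = 1.33333e-05/0.000265374 = 5.024 %.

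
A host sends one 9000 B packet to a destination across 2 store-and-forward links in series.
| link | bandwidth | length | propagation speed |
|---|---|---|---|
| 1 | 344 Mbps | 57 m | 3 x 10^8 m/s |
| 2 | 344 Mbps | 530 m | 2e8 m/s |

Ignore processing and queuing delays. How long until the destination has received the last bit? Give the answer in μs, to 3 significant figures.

421 μs

L = 9000 × 8 = 72000 bits.
Transmission delay per hop = L/R = 72000/344000000 = 209.302 μs; 2 hops → 418.605 μs.
Propagation delays (d/s per hop): 0.19, 2.65 μs; sum = 2.84 μs.
End-to-end = 421 μs.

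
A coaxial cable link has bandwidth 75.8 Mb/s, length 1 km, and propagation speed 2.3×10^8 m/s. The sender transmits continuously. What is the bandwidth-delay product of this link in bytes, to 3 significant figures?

41.2 bytes

Propagation delay = 1000 / 2.3e+08 = 4.34783e-06 s.
BDP = R × t_prop = 75800000 × 4.34783e-06 = 329.565 bits.
In bytes: 329.565/8 = 41.2 bytes.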